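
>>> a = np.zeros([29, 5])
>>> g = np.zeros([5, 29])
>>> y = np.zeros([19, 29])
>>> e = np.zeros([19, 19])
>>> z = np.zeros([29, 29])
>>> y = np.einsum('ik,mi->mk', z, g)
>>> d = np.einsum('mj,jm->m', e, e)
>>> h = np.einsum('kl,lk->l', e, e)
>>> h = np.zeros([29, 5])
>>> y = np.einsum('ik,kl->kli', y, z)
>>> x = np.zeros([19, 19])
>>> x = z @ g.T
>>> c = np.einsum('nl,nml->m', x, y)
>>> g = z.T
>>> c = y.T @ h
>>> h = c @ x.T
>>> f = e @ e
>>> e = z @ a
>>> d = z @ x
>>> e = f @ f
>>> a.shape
(29, 5)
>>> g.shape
(29, 29)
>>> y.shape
(29, 29, 5)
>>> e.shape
(19, 19)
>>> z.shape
(29, 29)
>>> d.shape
(29, 5)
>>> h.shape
(5, 29, 29)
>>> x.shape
(29, 5)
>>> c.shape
(5, 29, 5)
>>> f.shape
(19, 19)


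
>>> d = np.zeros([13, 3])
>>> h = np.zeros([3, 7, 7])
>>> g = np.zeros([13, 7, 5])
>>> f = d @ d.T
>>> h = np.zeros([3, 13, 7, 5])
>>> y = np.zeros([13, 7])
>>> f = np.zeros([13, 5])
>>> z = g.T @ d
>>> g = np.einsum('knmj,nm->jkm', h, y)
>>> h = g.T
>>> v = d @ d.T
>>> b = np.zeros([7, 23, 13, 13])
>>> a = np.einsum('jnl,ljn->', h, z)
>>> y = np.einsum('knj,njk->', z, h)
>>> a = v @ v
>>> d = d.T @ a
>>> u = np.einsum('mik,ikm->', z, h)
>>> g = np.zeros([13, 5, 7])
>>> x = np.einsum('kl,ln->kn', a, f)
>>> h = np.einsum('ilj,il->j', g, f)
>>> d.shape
(3, 13)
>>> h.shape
(7,)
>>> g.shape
(13, 5, 7)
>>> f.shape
(13, 5)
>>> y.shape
()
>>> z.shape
(5, 7, 3)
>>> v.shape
(13, 13)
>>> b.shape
(7, 23, 13, 13)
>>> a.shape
(13, 13)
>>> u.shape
()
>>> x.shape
(13, 5)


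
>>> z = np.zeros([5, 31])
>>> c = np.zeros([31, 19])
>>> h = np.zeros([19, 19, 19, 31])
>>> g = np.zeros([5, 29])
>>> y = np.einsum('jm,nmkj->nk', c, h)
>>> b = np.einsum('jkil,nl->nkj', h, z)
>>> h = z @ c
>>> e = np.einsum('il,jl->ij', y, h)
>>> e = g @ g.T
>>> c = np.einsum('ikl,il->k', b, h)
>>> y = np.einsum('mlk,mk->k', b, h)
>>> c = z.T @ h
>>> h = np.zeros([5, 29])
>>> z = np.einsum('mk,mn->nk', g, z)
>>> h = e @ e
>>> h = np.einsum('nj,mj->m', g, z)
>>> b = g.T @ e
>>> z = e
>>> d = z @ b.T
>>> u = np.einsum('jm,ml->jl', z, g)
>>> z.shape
(5, 5)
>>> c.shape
(31, 19)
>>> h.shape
(31,)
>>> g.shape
(5, 29)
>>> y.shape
(19,)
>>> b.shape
(29, 5)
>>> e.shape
(5, 5)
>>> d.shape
(5, 29)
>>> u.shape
(5, 29)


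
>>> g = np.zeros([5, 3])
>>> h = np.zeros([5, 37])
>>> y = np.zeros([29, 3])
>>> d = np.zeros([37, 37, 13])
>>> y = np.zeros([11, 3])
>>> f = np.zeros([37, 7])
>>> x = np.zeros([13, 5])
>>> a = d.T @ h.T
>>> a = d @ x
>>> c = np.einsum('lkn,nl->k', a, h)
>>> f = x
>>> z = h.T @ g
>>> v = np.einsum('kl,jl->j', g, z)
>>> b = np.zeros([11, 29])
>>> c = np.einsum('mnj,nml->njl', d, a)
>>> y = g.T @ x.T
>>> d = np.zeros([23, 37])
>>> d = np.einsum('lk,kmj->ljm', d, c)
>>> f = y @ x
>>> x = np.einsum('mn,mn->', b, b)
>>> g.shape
(5, 3)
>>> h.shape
(5, 37)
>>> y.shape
(3, 13)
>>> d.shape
(23, 5, 13)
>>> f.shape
(3, 5)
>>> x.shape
()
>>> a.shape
(37, 37, 5)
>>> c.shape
(37, 13, 5)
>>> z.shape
(37, 3)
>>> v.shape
(37,)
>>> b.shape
(11, 29)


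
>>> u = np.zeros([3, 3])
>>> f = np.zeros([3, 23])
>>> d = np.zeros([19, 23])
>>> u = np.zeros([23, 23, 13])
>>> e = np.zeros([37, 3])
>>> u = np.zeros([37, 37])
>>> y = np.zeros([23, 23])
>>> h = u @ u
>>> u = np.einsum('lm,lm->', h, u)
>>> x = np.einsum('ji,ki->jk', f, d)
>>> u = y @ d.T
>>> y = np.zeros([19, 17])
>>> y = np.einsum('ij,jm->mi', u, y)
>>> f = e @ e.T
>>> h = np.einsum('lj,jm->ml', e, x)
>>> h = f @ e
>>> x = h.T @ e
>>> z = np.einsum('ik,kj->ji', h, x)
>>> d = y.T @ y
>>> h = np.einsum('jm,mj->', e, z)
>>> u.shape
(23, 19)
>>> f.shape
(37, 37)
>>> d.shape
(23, 23)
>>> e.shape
(37, 3)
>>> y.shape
(17, 23)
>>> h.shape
()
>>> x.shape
(3, 3)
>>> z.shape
(3, 37)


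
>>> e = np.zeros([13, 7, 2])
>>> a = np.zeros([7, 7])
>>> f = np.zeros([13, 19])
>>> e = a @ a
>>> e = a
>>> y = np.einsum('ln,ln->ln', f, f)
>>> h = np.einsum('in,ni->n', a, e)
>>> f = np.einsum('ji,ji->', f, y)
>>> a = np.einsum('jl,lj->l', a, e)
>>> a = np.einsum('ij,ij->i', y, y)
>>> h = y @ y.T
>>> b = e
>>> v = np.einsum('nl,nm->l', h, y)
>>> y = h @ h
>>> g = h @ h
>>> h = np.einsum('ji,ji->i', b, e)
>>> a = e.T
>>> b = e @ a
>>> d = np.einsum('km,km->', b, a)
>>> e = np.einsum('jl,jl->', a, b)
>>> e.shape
()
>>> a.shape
(7, 7)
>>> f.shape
()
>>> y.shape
(13, 13)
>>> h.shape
(7,)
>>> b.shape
(7, 7)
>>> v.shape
(13,)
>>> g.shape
(13, 13)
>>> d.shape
()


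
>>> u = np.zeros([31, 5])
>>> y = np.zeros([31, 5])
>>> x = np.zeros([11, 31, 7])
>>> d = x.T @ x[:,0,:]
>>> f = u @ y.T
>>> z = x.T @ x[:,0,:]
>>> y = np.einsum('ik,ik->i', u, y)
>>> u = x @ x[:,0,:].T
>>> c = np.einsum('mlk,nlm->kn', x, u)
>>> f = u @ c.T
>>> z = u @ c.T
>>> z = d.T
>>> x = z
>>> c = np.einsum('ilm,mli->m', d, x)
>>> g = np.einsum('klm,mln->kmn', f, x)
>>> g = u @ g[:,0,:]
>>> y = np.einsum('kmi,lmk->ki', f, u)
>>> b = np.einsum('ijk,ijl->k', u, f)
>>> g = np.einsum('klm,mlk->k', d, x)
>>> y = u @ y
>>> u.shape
(11, 31, 11)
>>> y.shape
(11, 31, 7)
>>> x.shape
(7, 31, 7)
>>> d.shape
(7, 31, 7)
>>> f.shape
(11, 31, 7)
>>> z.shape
(7, 31, 7)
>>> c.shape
(7,)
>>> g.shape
(7,)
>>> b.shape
(11,)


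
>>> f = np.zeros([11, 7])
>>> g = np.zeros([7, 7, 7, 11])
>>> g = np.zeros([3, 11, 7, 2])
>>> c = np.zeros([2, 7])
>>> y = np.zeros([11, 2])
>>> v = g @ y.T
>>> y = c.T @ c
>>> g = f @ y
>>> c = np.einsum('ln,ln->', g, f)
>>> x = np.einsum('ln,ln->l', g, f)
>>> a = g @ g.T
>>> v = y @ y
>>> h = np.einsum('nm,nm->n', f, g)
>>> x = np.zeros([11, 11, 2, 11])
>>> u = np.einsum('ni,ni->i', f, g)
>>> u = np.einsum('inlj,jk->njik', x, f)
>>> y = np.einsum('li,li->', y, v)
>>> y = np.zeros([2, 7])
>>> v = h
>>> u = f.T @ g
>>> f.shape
(11, 7)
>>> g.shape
(11, 7)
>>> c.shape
()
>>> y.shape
(2, 7)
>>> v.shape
(11,)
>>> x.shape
(11, 11, 2, 11)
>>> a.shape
(11, 11)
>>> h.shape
(11,)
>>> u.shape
(7, 7)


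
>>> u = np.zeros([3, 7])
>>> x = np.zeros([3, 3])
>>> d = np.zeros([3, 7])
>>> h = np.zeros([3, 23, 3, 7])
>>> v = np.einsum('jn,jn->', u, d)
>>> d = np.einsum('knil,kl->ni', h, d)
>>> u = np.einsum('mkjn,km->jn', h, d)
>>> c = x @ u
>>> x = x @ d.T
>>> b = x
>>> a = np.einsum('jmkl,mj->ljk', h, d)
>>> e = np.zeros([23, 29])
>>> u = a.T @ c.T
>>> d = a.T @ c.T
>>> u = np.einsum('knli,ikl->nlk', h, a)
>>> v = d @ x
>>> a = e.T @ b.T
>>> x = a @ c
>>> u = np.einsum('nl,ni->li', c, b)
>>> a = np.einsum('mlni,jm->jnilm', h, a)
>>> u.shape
(7, 23)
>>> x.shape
(29, 7)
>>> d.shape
(3, 3, 3)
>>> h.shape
(3, 23, 3, 7)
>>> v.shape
(3, 3, 23)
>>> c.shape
(3, 7)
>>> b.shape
(3, 23)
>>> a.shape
(29, 3, 7, 23, 3)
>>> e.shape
(23, 29)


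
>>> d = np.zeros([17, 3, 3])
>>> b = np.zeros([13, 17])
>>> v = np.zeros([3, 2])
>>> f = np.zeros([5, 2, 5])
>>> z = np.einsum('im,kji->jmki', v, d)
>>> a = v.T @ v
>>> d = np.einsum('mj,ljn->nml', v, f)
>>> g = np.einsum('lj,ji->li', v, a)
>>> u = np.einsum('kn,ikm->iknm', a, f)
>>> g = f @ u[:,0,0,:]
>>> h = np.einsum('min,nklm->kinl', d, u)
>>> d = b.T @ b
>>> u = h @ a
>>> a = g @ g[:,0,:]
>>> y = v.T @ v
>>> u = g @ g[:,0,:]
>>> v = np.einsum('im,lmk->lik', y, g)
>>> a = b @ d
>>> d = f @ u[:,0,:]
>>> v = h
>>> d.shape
(5, 2, 5)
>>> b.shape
(13, 17)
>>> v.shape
(2, 3, 5, 2)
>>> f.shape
(5, 2, 5)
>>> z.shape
(3, 2, 17, 3)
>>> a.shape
(13, 17)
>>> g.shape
(5, 2, 5)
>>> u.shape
(5, 2, 5)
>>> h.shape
(2, 3, 5, 2)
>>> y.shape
(2, 2)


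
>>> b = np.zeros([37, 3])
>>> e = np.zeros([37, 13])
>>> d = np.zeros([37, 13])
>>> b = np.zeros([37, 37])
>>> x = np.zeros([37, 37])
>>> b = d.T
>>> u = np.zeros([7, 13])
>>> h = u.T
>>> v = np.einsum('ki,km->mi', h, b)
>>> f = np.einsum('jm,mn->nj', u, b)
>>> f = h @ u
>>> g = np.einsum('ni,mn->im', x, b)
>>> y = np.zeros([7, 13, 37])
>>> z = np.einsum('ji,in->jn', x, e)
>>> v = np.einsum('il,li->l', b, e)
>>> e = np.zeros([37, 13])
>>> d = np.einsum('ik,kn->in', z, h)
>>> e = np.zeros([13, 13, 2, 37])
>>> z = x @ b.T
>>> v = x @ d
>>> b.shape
(13, 37)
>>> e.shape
(13, 13, 2, 37)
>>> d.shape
(37, 7)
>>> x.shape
(37, 37)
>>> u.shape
(7, 13)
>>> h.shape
(13, 7)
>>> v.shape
(37, 7)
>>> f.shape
(13, 13)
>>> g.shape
(37, 13)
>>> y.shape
(7, 13, 37)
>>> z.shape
(37, 13)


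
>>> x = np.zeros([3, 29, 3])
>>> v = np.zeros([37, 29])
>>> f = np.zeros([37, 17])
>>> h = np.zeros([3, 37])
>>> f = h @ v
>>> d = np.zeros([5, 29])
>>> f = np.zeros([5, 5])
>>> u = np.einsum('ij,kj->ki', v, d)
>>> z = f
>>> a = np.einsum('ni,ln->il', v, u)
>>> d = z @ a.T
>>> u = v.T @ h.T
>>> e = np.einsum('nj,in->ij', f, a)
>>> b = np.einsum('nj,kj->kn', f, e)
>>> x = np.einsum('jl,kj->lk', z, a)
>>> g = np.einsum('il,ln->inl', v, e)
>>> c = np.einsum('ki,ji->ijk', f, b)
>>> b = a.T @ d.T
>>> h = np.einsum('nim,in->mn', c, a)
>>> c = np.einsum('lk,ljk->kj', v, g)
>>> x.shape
(5, 29)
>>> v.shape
(37, 29)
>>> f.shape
(5, 5)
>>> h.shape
(5, 5)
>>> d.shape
(5, 29)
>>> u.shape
(29, 3)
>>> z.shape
(5, 5)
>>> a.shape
(29, 5)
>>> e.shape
(29, 5)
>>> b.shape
(5, 5)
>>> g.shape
(37, 5, 29)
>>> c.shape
(29, 5)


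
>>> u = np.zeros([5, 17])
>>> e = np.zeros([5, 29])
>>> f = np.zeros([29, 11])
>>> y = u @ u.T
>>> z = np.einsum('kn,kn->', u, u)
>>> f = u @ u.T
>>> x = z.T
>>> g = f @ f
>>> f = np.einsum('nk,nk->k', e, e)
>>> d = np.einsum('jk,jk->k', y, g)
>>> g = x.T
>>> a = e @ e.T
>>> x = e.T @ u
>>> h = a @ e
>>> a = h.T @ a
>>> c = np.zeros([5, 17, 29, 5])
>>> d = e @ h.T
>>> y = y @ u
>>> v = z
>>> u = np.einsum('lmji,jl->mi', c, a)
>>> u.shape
(17, 5)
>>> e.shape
(5, 29)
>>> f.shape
(29,)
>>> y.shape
(5, 17)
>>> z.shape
()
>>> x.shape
(29, 17)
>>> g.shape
()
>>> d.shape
(5, 5)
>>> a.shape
(29, 5)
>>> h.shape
(5, 29)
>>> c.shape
(5, 17, 29, 5)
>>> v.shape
()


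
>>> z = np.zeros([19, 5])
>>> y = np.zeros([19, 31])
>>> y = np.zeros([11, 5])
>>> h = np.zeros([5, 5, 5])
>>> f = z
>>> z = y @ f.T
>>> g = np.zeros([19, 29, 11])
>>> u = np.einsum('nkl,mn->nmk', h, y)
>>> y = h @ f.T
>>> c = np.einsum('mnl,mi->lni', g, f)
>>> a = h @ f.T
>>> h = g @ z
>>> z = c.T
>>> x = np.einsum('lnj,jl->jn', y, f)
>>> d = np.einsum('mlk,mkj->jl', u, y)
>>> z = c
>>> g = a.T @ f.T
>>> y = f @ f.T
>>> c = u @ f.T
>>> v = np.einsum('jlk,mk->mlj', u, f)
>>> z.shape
(11, 29, 5)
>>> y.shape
(19, 19)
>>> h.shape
(19, 29, 19)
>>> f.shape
(19, 5)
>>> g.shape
(19, 5, 19)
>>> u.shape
(5, 11, 5)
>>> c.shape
(5, 11, 19)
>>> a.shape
(5, 5, 19)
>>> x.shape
(19, 5)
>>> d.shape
(19, 11)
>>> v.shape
(19, 11, 5)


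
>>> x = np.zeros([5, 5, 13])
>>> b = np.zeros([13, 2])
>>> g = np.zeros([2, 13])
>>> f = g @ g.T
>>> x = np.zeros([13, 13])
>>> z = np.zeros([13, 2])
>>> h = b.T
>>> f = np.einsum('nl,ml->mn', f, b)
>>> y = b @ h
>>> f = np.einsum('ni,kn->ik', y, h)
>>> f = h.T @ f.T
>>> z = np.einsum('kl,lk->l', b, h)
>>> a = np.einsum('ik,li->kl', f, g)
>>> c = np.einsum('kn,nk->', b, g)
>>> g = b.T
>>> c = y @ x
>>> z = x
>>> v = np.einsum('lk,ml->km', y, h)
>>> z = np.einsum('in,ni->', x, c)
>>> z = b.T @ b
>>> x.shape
(13, 13)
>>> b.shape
(13, 2)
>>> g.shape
(2, 13)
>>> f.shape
(13, 13)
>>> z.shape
(2, 2)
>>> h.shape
(2, 13)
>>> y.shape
(13, 13)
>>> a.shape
(13, 2)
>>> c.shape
(13, 13)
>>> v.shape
(13, 2)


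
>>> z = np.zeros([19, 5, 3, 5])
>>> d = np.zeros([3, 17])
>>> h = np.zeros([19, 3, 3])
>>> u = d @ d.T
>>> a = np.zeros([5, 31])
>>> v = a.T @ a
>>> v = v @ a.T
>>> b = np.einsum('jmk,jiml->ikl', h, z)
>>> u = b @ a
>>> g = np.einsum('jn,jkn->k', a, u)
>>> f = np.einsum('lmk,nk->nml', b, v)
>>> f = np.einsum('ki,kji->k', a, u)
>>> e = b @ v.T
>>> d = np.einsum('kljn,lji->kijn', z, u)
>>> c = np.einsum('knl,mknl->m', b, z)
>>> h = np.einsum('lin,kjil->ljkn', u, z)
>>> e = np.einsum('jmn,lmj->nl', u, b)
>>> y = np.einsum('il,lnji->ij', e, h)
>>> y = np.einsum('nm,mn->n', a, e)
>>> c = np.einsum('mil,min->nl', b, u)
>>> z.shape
(19, 5, 3, 5)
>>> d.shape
(19, 31, 3, 5)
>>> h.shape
(5, 5, 19, 31)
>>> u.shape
(5, 3, 31)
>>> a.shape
(5, 31)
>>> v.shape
(31, 5)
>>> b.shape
(5, 3, 5)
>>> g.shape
(3,)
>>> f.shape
(5,)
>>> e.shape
(31, 5)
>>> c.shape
(31, 5)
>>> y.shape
(5,)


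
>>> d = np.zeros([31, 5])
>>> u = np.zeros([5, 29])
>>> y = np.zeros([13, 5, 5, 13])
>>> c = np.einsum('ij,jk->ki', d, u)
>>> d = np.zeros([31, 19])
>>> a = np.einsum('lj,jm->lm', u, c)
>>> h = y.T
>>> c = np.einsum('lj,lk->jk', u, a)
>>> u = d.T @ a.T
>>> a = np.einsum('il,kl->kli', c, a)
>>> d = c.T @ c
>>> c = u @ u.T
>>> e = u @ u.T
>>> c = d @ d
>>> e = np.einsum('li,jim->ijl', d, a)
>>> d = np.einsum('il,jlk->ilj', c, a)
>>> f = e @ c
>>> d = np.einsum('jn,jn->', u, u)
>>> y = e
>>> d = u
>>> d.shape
(19, 5)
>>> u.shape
(19, 5)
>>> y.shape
(31, 5, 31)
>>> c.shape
(31, 31)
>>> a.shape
(5, 31, 29)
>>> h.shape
(13, 5, 5, 13)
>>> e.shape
(31, 5, 31)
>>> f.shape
(31, 5, 31)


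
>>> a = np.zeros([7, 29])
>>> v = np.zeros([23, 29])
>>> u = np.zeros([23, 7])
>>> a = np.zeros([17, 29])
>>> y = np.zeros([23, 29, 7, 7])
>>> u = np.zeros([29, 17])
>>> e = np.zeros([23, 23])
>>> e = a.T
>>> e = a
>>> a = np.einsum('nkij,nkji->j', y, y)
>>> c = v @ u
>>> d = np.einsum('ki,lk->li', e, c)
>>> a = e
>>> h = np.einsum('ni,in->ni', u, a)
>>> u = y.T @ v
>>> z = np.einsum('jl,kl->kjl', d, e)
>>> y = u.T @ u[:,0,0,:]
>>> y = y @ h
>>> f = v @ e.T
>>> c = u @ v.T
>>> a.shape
(17, 29)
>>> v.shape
(23, 29)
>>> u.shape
(7, 7, 29, 29)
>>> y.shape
(29, 29, 7, 17)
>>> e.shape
(17, 29)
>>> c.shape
(7, 7, 29, 23)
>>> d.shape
(23, 29)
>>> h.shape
(29, 17)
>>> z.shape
(17, 23, 29)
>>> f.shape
(23, 17)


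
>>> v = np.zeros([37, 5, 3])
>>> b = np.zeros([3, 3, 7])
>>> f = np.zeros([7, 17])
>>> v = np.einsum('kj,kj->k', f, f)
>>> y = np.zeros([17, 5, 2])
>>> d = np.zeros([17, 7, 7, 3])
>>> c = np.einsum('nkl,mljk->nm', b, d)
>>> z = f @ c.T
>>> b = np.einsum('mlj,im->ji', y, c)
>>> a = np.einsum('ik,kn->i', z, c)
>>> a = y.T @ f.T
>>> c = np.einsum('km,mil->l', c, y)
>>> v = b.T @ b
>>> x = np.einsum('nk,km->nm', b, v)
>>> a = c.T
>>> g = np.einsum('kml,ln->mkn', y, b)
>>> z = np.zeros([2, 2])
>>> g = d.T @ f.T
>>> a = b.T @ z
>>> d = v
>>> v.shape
(3, 3)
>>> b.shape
(2, 3)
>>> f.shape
(7, 17)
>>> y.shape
(17, 5, 2)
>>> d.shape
(3, 3)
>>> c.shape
(2,)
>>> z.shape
(2, 2)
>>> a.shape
(3, 2)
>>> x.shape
(2, 3)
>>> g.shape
(3, 7, 7, 7)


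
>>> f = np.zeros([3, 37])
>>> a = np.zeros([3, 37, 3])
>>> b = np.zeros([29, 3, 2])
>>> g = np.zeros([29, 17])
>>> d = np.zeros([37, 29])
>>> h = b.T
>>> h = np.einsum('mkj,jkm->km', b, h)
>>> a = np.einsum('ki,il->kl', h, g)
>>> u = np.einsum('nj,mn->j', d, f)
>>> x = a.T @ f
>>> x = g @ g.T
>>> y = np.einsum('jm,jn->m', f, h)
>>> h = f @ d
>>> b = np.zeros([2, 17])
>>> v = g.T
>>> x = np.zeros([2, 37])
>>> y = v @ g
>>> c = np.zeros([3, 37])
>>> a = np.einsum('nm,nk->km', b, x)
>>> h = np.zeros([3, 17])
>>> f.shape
(3, 37)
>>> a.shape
(37, 17)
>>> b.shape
(2, 17)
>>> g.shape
(29, 17)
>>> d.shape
(37, 29)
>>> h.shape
(3, 17)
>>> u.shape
(29,)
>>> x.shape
(2, 37)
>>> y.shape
(17, 17)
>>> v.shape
(17, 29)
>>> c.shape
(3, 37)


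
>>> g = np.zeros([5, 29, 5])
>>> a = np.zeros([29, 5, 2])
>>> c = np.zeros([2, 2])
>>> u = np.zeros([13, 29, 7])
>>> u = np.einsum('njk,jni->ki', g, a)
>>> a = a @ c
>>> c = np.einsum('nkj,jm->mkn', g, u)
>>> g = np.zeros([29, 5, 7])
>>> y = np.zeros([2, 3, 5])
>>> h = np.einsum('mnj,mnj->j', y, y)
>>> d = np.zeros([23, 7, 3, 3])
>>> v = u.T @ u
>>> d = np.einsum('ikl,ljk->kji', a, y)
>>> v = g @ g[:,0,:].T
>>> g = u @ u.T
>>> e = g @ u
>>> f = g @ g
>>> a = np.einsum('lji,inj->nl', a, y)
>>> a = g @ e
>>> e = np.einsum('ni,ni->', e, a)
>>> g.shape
(5, 5)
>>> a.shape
(5, 2)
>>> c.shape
(2, 29, 5)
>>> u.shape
(5, 2)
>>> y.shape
(2, 3, 5)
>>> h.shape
(5,)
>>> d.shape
(5, 3, 29)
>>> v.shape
(29, 5, 29)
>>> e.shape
()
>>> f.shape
(5, 5)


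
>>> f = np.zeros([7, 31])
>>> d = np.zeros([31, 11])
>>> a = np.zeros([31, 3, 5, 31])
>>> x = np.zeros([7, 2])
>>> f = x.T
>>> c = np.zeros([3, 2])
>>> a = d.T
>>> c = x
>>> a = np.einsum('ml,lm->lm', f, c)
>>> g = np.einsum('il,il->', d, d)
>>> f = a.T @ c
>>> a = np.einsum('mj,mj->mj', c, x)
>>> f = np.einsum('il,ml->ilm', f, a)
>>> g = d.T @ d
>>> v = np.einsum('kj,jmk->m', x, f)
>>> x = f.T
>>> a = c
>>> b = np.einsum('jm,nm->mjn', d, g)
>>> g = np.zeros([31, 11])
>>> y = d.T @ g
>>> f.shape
(2, 2, 7)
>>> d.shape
(31, 11)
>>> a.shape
(7, 2)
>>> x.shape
(7, 2, 2)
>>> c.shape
(7, 2)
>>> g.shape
(31, 11)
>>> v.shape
(2,)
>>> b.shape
(11, 31, 11)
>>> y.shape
(11, 11)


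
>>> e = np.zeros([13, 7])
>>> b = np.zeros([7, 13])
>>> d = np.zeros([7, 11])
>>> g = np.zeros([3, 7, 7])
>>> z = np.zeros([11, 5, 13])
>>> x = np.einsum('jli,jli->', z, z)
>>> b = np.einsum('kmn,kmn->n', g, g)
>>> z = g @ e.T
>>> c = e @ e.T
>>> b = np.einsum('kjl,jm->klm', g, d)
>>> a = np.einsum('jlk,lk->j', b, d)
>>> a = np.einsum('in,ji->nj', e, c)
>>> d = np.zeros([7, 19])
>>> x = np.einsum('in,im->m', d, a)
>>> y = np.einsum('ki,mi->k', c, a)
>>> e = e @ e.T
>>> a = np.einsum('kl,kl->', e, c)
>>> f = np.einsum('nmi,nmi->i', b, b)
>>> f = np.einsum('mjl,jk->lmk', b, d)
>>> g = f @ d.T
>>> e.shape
(13, 13)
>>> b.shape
(3, 7, 11)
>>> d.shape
(7, 19)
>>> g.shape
(11, 3, 7)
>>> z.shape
(3, 7, 13)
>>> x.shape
(13,)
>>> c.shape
(13, 13)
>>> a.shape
()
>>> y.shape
(13,)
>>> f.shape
(11, 3, 19)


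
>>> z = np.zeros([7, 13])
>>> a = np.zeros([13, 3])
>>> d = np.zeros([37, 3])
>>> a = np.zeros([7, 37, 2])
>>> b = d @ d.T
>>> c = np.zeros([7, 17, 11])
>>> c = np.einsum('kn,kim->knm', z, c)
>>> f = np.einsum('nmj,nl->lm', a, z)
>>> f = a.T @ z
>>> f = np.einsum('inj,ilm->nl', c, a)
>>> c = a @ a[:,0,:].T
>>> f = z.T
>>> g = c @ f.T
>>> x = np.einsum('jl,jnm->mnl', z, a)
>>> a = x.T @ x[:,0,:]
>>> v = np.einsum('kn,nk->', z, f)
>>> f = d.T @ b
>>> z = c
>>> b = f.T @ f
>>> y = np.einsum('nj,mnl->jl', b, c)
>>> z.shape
(7, 37, 7)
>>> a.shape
(13, 37, 13)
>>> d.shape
(37, 3)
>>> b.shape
(37, 37)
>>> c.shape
(7, 37, 7)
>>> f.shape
(3, 37)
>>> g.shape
(7, 37, 13)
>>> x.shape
(2, 37, 13)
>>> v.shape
()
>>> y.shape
(37, 7)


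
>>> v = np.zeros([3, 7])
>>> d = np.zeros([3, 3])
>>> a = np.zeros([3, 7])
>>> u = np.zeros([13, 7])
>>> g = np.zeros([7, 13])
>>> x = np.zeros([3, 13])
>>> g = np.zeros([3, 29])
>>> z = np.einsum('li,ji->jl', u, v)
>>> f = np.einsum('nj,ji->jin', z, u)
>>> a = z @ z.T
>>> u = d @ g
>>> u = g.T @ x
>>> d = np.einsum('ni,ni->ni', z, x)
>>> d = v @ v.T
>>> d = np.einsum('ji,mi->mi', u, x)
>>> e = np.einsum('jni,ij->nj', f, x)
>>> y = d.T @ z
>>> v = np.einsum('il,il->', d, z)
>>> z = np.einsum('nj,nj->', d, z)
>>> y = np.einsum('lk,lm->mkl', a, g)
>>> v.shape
()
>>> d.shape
(3, 13)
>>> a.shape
(3, 3)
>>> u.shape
(29, 13)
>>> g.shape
(3, 29)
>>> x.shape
(3, 13)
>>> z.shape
()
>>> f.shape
(13, 7, 3)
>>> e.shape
(7, 13)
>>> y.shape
(29, 3, 3)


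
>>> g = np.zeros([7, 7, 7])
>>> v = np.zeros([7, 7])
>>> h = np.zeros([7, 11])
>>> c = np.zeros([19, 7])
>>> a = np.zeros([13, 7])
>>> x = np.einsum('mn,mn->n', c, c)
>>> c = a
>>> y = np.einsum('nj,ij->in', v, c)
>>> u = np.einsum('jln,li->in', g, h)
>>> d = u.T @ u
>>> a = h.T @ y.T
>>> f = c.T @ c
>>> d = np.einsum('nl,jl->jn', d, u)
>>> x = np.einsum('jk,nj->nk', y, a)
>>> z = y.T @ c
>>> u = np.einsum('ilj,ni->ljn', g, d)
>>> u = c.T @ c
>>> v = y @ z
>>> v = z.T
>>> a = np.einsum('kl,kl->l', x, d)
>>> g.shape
(7, 7, 7)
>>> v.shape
(7, 7)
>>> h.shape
(7, 11)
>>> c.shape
(13, 7)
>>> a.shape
(7,)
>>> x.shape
(11, 7)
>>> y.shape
(13, 7)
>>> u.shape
(7, 7)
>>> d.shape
(11, 7)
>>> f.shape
(7, 7)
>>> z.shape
(7, 7)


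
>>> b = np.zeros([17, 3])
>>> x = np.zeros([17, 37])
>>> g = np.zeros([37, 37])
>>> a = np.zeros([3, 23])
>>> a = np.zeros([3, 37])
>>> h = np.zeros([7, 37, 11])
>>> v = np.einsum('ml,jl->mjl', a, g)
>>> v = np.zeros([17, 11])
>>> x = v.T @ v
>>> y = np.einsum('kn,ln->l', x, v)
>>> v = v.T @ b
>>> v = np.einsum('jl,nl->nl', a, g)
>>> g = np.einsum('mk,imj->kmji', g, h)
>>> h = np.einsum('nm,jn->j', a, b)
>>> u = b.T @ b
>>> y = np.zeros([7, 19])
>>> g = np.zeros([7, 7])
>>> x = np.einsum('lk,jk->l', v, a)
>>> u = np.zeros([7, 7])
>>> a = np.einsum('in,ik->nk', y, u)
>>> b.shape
(17, 3)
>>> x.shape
(37,)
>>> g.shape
(7, 7)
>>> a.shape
(19, 7)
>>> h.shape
(17,)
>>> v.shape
(37, 37)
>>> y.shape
(7, 19)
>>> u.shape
(7, 7)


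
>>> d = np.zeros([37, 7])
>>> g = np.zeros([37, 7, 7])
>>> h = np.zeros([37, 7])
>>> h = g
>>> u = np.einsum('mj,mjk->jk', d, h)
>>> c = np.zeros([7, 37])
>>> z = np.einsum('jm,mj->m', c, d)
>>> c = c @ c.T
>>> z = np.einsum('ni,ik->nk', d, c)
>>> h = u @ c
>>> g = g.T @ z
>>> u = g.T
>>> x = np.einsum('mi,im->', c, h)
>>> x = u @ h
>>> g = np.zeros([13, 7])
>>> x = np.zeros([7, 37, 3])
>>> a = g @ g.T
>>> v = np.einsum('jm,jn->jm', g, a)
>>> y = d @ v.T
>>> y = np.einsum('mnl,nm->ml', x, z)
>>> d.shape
(37, 7)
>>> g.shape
(13, 7)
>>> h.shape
(7, 7)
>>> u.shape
(7, 7, 7)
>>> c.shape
(7, 7)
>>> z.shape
(37, 7)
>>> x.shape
(7, 37, 3)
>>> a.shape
(13, 13)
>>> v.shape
(13, 7)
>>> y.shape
(7, 3)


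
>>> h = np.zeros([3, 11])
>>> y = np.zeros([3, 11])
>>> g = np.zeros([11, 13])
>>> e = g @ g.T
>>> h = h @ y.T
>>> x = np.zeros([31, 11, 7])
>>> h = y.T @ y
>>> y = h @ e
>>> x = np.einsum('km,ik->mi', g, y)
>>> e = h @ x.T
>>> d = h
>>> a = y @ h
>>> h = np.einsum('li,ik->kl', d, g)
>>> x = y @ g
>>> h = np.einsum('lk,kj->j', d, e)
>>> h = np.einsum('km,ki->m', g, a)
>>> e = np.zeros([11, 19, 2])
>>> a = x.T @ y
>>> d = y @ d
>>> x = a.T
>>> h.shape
(13,)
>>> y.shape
(11, 11)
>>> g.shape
(11, 13)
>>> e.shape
(11, 19, 2)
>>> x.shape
(11, 13)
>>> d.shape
(11, 11)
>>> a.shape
(13, 11)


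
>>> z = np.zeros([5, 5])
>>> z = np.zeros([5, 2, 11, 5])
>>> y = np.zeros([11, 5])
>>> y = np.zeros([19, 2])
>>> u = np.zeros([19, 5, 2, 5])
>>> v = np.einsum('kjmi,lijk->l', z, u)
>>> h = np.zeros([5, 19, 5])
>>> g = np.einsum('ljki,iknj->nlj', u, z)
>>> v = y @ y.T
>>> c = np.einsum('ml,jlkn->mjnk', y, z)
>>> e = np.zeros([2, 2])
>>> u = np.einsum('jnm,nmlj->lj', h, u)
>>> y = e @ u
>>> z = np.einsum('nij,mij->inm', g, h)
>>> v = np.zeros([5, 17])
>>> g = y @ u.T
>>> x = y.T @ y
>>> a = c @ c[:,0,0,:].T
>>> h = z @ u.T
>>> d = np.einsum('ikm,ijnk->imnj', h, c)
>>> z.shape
(19, 11, 5)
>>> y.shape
(2, 5)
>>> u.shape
(2, 5)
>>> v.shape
(5, 17)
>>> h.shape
(19, 11, 2)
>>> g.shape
(2, 2)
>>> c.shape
(19, 5, 5, 11)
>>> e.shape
(2, 2)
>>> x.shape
(5, 5)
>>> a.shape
(19, 5, 5, 19)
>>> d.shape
(19, 2, 5, 5)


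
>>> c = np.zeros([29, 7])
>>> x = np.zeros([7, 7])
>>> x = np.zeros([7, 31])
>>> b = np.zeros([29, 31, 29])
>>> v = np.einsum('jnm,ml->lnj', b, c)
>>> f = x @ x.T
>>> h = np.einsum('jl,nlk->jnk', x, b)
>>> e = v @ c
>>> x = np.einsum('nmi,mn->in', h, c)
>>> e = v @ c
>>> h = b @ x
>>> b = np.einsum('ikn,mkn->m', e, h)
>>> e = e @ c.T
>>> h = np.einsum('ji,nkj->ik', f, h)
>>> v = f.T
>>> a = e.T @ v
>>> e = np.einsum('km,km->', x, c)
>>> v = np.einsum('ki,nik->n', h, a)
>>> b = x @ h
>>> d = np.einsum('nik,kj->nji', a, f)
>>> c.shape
(29, 7)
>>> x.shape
(29, 7)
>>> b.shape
(29, 31)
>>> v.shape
(29,)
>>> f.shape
(7, 7)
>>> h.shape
(7, 31)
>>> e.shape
()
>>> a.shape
(29, 31, 7)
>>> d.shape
(29, 7, 31)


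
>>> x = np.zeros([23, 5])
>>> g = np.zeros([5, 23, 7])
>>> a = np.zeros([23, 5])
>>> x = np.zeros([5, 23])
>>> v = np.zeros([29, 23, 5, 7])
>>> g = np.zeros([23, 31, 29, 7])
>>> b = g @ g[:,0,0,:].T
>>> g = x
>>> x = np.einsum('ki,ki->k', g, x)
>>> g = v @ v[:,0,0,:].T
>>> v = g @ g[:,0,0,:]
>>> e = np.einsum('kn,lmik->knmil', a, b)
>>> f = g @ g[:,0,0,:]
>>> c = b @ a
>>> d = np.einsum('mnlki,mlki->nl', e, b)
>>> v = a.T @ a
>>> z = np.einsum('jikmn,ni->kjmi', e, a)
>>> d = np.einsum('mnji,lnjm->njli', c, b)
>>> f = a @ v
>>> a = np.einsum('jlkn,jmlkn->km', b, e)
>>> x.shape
(5,)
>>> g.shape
(29, 23, 5, 29)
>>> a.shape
(29, 5)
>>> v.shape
(5, 5)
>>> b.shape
(23, 31, 29, 23)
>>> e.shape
(23, 5, 31, 29, 23)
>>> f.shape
(23, 5)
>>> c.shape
(23, 31, 29, 5)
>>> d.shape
(31, 29, 23, 5)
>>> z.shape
(31, 23, 29, 5)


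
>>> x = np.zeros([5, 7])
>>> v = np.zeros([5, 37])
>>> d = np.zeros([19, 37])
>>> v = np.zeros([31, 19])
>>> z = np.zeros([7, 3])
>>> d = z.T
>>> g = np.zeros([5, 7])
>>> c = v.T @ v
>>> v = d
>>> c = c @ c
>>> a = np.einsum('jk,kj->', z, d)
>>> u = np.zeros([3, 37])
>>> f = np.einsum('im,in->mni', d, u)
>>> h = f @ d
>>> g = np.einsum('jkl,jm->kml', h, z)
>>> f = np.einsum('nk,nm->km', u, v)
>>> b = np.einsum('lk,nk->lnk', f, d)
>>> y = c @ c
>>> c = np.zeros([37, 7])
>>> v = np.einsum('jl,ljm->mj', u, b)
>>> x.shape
(5, 7)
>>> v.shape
(7, 3)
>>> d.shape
(3, 7)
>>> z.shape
(7, 3)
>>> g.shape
(37, 3, 7)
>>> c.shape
(37, 7)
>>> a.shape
()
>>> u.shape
(3, 37)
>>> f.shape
(37, 7)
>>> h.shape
(7, 37, 7)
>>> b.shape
(37, 3, 7)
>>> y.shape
(19, 19)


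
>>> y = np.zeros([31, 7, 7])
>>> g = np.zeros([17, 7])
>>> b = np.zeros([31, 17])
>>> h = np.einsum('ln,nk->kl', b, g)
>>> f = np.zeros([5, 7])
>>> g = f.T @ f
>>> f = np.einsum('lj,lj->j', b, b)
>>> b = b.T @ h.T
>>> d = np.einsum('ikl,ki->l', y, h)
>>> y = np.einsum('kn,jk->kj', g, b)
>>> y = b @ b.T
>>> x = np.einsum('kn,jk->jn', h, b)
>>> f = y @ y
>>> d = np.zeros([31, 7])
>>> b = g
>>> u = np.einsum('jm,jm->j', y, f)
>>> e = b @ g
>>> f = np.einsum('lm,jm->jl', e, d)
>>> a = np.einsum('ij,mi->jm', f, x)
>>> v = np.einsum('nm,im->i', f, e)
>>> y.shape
(17, 17)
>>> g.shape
(7, 7)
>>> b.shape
(7, 7)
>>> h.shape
(7, 31)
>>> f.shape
(31, 7)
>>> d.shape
(31, 7)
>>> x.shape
(17, 31)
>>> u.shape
(17,)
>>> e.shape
(7, 7)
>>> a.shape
(7, 17)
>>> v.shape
(7,)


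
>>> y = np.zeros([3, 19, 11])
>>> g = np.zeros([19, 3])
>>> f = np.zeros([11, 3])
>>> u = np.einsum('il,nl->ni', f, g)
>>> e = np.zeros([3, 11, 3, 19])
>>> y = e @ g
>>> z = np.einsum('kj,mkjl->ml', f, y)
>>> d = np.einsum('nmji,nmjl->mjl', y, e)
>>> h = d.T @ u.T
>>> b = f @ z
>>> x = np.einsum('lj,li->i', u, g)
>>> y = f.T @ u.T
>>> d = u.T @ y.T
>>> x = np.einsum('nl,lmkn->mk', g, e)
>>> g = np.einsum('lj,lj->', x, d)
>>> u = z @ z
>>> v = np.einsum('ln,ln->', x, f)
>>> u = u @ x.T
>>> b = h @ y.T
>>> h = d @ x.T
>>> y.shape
(3, 19)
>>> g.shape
()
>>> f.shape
(11, 3)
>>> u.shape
(3, 11)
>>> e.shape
(3, 11, 3, 19)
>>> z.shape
(3, 3)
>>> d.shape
(11, 3)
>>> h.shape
(11, 11)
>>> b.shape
(19, 3, 3)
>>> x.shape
(11, 3)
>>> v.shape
()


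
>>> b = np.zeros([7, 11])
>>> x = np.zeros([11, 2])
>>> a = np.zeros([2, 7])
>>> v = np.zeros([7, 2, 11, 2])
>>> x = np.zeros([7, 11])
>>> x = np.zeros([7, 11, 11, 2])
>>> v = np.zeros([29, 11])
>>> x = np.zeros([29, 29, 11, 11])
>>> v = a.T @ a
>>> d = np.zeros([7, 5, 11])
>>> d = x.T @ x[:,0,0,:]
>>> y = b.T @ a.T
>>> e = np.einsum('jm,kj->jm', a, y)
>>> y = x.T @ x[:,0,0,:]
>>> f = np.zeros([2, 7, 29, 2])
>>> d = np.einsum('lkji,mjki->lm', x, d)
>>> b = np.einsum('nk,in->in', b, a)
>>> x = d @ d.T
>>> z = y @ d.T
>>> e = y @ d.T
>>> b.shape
(2, 7)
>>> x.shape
(29, 29)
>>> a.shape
(2, 7)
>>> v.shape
(7, 7)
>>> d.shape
(29, 11)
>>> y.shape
(11, 11, 29, 11)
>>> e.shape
(11, 11, 29, 29)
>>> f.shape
(2, 7, 29, 2)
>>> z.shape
(11, 11, 29, 29)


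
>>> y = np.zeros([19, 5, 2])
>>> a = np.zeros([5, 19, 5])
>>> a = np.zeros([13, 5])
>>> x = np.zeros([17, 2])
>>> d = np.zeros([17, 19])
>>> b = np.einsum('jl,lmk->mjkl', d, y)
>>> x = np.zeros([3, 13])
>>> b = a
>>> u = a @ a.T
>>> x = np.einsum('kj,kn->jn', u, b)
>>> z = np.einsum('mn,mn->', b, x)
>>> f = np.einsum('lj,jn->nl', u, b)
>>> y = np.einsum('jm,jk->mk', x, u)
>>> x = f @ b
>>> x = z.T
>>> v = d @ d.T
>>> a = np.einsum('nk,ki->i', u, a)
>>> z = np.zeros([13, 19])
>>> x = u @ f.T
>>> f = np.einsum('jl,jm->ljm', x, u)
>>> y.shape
(5, 13)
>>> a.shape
(5,)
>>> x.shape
(13, 5)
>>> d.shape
(17, 19)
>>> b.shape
(13, 5)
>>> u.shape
(13, 13)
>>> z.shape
(13, 19)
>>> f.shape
(5, 13, 13)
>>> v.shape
(17, 17)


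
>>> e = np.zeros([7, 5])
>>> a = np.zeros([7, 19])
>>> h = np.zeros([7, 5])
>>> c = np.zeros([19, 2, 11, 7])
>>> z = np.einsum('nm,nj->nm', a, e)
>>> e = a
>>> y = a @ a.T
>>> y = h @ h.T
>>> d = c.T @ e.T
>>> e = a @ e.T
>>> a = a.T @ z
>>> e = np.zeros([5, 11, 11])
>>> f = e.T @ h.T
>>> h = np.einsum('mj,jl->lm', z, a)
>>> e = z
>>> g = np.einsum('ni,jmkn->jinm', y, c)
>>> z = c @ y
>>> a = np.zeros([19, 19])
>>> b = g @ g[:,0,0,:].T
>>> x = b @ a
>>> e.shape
(7, 19)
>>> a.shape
(19, 19)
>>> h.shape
(19, 7)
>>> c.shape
(19, 2, 11, 7)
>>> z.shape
(19, 2, 11, 7)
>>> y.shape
(7, 7)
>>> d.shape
(7, 11, 2, 7)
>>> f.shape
(11, 11, 7)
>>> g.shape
(19, 7, 7, 2)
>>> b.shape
(19, 7, 7, 19)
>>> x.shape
(19, 7, 7, 19)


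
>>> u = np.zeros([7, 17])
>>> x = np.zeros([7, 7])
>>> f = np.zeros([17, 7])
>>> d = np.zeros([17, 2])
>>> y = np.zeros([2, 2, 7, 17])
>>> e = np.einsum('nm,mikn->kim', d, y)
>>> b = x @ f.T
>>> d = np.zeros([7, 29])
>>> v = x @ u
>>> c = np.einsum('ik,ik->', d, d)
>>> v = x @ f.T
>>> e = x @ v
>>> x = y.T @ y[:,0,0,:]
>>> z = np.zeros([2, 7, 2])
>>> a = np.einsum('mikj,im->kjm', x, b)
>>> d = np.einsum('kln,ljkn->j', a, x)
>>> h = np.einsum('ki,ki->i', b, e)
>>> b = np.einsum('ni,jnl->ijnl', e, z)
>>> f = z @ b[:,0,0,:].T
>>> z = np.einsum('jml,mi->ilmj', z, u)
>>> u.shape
(7, 17)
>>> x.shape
(17, 7, 2, 17)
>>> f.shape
(2, 7, 17)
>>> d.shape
(7,)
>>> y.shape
(2, 2, 7, 17)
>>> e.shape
(7, 17)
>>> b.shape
(17, 2, 7, 2)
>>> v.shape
(7, 17)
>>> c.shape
()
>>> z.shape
(17, 2, 7, 2)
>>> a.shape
(2, 17, 17)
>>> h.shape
(17,)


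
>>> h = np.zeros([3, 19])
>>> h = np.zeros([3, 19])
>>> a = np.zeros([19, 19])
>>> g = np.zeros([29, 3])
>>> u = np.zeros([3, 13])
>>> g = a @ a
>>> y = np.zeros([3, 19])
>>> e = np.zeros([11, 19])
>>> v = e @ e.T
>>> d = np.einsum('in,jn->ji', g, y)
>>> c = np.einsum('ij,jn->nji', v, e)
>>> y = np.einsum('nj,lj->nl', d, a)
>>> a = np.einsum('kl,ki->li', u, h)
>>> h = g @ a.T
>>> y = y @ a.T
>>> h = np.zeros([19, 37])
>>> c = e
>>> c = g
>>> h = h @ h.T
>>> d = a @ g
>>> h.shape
(19, 19)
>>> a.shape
(13, 19)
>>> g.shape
(19, 19)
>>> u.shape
(3, 13)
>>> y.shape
(3, 13)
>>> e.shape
(11, 19)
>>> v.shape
(11, 11)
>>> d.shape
(13, 19)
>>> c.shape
(19, 19)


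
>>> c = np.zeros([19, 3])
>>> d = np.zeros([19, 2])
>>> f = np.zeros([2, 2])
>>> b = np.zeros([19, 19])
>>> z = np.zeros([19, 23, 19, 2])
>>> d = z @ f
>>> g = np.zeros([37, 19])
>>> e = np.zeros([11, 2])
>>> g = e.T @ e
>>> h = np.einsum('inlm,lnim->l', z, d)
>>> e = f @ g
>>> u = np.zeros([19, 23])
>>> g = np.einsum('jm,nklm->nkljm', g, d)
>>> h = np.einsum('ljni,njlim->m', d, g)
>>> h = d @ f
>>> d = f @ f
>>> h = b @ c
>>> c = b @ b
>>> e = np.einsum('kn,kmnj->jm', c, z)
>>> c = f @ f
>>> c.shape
(2, 2)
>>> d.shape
(2, 2)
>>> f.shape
(2, 2)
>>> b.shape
(19, 19)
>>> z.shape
(19, 23, 19, 2)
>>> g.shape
(19, 23, 19, 2, 2)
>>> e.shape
(2, 23)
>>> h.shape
(19, 3)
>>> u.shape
(19, 23)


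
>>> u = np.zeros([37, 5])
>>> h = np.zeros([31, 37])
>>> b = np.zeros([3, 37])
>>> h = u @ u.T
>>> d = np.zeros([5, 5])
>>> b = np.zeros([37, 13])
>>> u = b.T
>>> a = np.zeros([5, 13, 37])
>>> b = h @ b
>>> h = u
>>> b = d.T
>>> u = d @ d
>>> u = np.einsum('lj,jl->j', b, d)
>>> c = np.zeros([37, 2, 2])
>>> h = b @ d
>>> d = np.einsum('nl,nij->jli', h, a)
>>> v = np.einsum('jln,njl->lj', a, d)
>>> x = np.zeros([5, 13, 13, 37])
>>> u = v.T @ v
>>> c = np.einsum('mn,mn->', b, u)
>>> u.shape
(5, 5)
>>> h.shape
(5, 5)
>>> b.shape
(5, 5)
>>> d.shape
(37, 5, 13)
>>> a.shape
(5, 13, 37)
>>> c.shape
()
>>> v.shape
(13, 5)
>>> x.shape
(5, 13, 13, 37)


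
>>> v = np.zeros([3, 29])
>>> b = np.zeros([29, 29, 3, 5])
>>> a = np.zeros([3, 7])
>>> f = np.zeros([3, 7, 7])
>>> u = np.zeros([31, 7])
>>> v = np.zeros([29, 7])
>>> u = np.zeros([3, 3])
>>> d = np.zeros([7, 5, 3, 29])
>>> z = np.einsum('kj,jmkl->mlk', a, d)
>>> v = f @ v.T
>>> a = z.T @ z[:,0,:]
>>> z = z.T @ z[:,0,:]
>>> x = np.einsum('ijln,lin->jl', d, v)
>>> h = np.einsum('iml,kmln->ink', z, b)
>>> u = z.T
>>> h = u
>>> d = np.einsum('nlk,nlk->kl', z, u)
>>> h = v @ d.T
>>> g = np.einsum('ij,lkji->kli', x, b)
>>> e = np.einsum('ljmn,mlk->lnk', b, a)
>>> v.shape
(3, 7, 29)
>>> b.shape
(29, 29, 3, 5)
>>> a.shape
(3, 29, 3)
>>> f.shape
(3, 7, 7)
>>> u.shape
(3, 29, 3)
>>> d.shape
(3, 29)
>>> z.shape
(3, 29, 3)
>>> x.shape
(5, 3)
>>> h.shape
(3, 7, 3)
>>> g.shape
(29, 29, 5)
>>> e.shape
(29, 5, 3)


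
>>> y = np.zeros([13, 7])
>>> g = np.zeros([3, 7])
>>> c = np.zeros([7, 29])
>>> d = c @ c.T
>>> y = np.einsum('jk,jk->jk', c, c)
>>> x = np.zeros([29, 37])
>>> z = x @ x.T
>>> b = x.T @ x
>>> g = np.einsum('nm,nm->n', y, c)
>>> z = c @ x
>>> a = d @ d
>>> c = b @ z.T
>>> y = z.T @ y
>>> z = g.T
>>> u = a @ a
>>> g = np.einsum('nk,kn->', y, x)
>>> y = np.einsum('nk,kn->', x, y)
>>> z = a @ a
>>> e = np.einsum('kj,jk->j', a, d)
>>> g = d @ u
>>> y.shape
()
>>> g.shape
(7, 7)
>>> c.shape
(37, 7)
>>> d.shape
(7, 7)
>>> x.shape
(29, 37)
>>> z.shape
(7, 7)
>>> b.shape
(37, 37)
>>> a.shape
(7, 7)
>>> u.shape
(7, 7)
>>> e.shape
(7,)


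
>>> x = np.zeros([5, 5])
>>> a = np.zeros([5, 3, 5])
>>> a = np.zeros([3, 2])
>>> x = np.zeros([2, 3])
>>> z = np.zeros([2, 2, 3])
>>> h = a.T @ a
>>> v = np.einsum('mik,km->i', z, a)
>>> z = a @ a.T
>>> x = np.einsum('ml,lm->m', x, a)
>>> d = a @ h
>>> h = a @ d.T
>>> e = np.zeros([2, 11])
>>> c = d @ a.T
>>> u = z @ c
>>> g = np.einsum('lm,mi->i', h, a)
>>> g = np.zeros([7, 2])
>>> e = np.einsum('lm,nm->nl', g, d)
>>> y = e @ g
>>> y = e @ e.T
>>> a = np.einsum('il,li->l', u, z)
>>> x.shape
(2,)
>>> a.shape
(3,)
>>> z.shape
(3, 3)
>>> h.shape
(3, 3)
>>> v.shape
(2,)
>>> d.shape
(3, 2)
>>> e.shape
(3, 7)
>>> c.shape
(3, 3)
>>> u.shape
(3, 3)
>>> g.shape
(7, 2)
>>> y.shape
(3, 3)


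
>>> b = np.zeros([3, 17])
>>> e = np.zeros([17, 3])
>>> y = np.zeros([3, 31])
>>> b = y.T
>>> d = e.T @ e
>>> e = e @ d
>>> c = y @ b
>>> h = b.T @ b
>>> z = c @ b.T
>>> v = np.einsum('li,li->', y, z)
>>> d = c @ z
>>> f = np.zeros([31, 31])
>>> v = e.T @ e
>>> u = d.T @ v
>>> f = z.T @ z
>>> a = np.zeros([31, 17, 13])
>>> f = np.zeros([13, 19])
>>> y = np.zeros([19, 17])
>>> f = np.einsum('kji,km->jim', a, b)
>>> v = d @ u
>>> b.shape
(31, 3)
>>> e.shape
(17, 3)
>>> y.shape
(19, 17)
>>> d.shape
(3, 31)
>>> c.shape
(3, 3)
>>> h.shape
(3, 3)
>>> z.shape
(3, 31)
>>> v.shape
(3, 3)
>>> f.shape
(17, 13, 3)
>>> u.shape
(31, 3)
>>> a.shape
(31, 17, 13)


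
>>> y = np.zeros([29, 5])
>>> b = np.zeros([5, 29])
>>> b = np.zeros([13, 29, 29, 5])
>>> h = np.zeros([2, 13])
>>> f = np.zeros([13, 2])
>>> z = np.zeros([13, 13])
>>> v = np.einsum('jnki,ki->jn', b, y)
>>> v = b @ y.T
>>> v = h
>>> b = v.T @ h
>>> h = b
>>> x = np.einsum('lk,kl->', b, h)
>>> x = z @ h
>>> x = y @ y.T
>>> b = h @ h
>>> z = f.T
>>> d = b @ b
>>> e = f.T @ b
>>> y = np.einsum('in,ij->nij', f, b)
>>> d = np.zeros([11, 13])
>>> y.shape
(2, 13, 13)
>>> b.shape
(13, 13)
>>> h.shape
(13, 13)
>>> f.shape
(13, 2)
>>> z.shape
(2, 13)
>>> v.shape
(2, 13)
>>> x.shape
(29, 29)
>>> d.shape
(11, 13)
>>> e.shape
(2, 13)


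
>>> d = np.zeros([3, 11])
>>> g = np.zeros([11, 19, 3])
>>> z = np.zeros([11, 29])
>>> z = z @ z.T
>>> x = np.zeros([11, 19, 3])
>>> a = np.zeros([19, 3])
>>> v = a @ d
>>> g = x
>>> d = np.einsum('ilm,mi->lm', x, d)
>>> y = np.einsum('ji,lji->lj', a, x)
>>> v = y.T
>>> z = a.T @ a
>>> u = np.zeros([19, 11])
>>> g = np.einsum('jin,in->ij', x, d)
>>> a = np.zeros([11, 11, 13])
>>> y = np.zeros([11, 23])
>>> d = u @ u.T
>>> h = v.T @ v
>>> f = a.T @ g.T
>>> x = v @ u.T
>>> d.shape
(19, 19)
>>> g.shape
(19, 11)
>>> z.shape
(3, 3)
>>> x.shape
(19, 19)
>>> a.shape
(11, 11, 13)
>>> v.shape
(19, 11)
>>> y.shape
(11, 23)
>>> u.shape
(19, 11)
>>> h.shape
(11, 11)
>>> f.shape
(13, 11, 19)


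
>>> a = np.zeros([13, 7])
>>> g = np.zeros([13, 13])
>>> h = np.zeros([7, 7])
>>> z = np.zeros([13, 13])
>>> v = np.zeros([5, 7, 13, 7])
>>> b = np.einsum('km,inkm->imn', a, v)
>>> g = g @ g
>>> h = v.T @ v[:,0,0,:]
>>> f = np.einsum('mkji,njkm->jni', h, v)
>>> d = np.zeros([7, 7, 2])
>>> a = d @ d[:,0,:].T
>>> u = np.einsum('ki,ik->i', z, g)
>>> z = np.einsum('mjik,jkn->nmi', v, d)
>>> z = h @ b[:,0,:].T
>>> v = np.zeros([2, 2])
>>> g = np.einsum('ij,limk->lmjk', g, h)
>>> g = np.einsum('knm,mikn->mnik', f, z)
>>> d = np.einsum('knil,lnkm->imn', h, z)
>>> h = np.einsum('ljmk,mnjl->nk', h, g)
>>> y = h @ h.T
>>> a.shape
(7, 7, 7)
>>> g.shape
(7, 5, 13, 7)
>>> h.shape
(5, 7)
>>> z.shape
(7, 13, 7, 5)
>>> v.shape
(2, 2)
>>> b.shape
(5, 7, 7)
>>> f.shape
(7, 5, 7)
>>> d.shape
(7, 5, 13)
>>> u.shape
(13,)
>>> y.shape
(5, 5)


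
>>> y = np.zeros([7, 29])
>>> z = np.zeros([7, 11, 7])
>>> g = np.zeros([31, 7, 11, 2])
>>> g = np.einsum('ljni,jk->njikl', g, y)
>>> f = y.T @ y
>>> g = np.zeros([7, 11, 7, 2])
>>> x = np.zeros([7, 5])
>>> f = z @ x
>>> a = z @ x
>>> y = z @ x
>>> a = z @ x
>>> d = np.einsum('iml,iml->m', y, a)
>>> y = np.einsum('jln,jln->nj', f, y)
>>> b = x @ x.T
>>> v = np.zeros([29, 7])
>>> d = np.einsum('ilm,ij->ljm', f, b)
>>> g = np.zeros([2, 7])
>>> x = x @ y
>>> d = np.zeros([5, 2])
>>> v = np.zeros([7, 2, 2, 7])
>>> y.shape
(5, 7)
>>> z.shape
(7, 11, 7)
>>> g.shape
(2, 7)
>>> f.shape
(7, 11, 5)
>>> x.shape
(7, 7)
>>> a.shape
(7, 11, 5)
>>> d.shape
(5, 2)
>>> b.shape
(7, 7)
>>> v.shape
(7, 2, 2, 7)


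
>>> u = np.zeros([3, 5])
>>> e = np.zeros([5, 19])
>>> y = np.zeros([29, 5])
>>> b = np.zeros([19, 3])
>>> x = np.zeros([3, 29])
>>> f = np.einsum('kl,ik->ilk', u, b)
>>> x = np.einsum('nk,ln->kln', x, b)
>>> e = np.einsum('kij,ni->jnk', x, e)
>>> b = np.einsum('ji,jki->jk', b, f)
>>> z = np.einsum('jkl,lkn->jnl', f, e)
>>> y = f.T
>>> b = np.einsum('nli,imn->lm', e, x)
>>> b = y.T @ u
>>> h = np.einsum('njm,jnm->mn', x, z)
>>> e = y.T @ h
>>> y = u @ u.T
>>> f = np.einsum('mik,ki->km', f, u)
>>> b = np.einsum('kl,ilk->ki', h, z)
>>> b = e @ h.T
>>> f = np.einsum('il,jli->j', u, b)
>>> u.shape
(3, 5)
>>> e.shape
(19, 5, 29)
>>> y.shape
(3, 3)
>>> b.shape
(19, 5, 3)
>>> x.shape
(29, 19, 3)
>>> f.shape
(19,)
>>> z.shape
(19, 29, 3)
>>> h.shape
(3, 29)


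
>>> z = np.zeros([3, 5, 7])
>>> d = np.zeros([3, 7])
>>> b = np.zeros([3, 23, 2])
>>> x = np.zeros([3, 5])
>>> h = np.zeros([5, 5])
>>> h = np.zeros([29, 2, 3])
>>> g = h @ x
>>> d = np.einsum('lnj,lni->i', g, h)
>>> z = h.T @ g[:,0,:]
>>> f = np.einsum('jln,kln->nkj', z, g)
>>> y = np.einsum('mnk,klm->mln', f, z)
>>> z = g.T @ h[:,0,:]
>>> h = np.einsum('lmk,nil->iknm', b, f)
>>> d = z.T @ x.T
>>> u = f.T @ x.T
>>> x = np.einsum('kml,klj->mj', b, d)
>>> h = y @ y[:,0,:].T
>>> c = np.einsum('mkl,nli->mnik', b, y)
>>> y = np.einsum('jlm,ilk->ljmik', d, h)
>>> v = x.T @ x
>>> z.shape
(5, 2, 3)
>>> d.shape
(3, 2, 3)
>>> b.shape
(3, 23, 2)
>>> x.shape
(23, 3)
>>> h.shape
(5, 2, 5)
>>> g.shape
(29, 2, 5)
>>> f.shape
(5, 29, 3)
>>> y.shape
(2, 3, 3, 5, 5)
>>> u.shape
(3, 29, 3)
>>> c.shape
(3, 5, 29, 23)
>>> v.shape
(3, 3)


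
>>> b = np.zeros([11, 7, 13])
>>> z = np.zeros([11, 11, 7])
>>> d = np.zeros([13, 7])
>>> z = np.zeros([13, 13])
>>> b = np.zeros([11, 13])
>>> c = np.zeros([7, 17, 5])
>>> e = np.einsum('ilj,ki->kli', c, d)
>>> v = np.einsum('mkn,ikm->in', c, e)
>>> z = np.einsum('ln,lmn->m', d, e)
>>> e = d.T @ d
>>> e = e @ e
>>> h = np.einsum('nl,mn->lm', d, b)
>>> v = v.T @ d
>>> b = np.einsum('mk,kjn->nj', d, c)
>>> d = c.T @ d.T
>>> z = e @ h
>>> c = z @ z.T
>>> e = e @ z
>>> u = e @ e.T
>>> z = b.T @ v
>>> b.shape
(5, 17)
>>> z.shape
(17, 7)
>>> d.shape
(5, 17, 13)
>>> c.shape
(7, 7)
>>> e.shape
(7, 11)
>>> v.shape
(5, 7)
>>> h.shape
(7, 11)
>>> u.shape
(7, 7)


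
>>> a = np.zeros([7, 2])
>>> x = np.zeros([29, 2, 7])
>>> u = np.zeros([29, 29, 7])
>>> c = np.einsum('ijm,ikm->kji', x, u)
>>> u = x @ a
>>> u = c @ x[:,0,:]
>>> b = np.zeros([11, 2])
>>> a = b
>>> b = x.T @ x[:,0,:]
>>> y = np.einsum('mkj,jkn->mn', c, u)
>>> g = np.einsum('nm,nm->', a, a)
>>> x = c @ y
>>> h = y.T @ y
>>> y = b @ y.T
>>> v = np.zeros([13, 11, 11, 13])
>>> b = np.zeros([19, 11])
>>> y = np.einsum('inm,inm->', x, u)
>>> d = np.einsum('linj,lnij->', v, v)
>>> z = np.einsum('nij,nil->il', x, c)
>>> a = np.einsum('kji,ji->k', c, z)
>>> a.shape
(29,)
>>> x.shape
(29, 2, 7)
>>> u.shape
(29, 2, 7)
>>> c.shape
(29, 2, 29)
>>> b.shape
(19, 11)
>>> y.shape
()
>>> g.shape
()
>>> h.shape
(7, 7)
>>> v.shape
(13, 11, 11, 13)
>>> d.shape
()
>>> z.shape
(2, 29)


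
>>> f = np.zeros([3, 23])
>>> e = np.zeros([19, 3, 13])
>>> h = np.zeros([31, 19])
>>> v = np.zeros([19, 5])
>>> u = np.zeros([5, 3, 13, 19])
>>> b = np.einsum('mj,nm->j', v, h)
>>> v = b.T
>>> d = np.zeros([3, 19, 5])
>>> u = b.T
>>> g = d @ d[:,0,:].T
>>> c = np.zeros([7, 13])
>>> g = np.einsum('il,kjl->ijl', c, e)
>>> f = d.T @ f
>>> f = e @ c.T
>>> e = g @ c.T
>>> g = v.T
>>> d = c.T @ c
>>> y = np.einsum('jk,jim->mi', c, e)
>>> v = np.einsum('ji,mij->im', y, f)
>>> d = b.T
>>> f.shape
(19, 3, 7)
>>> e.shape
(7, 3, 7)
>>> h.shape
(31, 19)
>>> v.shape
(3, 19)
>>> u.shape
(5,)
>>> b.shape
(5,)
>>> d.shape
(5,)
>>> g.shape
(5,)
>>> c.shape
(7, 13)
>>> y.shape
(7, 3)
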